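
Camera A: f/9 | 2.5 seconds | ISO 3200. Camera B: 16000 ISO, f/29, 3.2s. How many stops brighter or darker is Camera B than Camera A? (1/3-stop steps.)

2/3 stop darker

Aperture: f/9 → f/10 → f/11 → f/13 → f/14 → f/16 → f/18 → f/20 → f/22 → f/25 → f/29 — 3 1/3 stops narrower (darker).
Shutter speed: 2.5 → 3.2 — 1/3 stop slower (brighter).
ISO: 3200 → 4000 → 5000 → 6400 → 8000 → 10000 → 12800 → 16000 — 2 1/3 stops higher (brighter).
Net: −3 1/3 +1/3 +2 1/3 = −2/3 stops.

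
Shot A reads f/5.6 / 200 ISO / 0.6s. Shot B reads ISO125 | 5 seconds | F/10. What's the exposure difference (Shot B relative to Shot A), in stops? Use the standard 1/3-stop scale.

Aperture: f/5.6 → f/6.3 → f/7.1 → f/8 → f/9 → f/10 — 1 2/3 stops narrower (darker).
Shutter speed: 0.6 → 0.8 → 1 → 1.3 → 1.6 → 2 → 2.5 → 3.2 → 4 → 5 — 3 stops longer (brighter).
ISO: 200 → 160 → 125 — 2/3 stop dropped (darker).
Net: −1 2/3 +3 −2/3 = +2/3 stops.

2/3 stop brighter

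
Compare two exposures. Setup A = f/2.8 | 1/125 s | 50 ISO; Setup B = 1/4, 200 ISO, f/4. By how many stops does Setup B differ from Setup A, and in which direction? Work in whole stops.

6 stops brighter

Aperture: f/2.8 → f/4 — 1 stop smaller aperture (darker).
Shutter speed: 1/125 → 1/60 → 1/30 → 1/15 → 1/8 → 1/4 — 5 stops longer (brighter).
ISO: 50 → 100 → 200 — 2 stops higher (brighter).
Net: −1 +5 +2 = +6 stops.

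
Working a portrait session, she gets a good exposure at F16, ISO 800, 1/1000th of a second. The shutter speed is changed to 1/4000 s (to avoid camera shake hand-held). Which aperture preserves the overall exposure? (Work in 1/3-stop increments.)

f/8

Shutter speed: 1/1000 → 1/1250 → 1/1600 → 1/2000 → 1/2500 → 1/3200 → 1/4000 — 2 stops faster (darker).
Need 2 stops brighter from the aperture: f/16 → f/14 → f/13 → f/11 → f/10 → f/9 → f/8.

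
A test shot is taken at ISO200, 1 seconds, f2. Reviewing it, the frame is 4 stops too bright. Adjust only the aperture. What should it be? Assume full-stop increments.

Overexposed by 4 stops → need 4 stops darker.
Aperture: f/2 → f/2.8 → f/4 → f/5.6 → f/8.

f/8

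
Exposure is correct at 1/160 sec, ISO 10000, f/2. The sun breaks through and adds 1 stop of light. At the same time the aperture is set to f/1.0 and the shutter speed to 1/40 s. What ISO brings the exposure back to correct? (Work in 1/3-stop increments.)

ISO 320

Scene light: 1 stop brighter.
Aperture: f/2 → f/1.8 → f/1.6 → f/1.4 → f/1.2 → f/1.1 → f/1.0 — 2 stops larger aperture (brighter).
Shutter speed: 1/160 → 1/125 → 1/100 → 1/80 → 1/60 → 1/50 → 1/40 — 2 stops slower (brighter).
Net so far: 5 stops brighter. ISO: 10000 → 8000 → 6400 → 5000 → 4000 → 3200 → 2500 → 2000 → 1600 → 1250 → 1000 → 800 → 640 → 500 → 400 → 320.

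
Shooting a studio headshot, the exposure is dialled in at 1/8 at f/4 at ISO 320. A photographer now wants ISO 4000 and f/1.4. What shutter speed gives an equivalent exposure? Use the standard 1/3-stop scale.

ISO: 320 → 400 → 500 → 640 → 800 → 1000 → 1250 → 1600 → 2000 → 2500 → 3200 → 4000 — 3 2/3 stops higher (brighter).
Aperture: f/4 → f/3.5 → f/3.2 → f/2.8 → f/2.5 → f/2.2 → f/2 → f/1.8 → f/1.6 → f/1.4 — 3 stops opened up (brighter).
Net change so far: 6 2/3 stops brighter. Offset with the shutter speed: 1/8 → 1/10 → 1/13 → 1/15 → 1/20 → 1/25 → 1/30 → 1/40 → 1/50 → 1/60 → 1/80 → 1/100 → 1/125 → 1/160 → 1/200 → 1/250 → 1/320 → 1/400 → 1/500 → 1/640 → 1/800.

1/800s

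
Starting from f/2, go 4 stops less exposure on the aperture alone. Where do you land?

f/8

Aperture: f/2 → f/2.8 → f/4 → f/5.6 → f/8 — 4 stops smaller aperture (darker).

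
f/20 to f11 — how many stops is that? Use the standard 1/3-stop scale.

1 2/3 stops

f/20 → f/18 → f/16 → f/14 → f/13 → f/11 — count the steps: 5 third-stops = 1 2/3 stops.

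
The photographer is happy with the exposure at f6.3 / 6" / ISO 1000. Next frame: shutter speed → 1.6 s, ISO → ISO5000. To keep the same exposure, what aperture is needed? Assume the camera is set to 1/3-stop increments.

Shutter speed: 6 → 5 → 4 → 3.2 → 2.5 → 2 → 1.6 — 2 stops shorter (darker).
ISO: 1000 → 1250 → 1600 → 2000 → 2500 → 3200 → 4000 → 5000 — 2 1/3 stops raised (brighter).
Net change so far: 1/3 stop brighter. Offset with the aperture: f/6.3 → f/7.1.

f/7.1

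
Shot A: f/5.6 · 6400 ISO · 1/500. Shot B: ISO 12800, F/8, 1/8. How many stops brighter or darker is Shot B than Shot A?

6 stops brighter

Aperture: f/5.6 → f/8 — 1 stop narrower (darker).
Shutter speed: 1/500 → 1/250 → 1/125 → 1/60 → 1/30 → 1/15 → 1/8 — 6 stops slower (brighter).
ISO: 6400 → 12800 — 1 stop higher (brighter).
Net: −1 +6 +1 = +6 stops.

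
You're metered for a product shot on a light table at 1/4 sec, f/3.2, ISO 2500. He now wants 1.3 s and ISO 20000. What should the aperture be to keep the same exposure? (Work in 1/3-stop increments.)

Shutter speed: 1/4 → 0.3 → 0.4 → 0.5 → 0.6 → 0.8 → 1 → 1.3 — 2 1/3 stops longer (brighter).
ISO: 2500 → 3200 → 4000 → 5000 → 6400 → 8000 → 10000 → 12800 → 16000 → 20000 — 3 stops higher (brighter).
Net change so far: 5 1/3 stops brighter. Offset with the aperture: f/3.2 → f/3.5 → f/4 → f/4.5 → f/5 → f/5.6 → f/6.3 → f/7.1 → f/8 → f/9 → f/10 → f/11 → f/13 → f/14 → f/16 → f/18 → f/20.

f/20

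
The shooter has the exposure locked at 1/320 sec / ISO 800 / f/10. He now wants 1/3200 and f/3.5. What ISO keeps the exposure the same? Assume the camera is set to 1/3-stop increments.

ISO 1000

Shutter speed: 1/320 → 1/400 → 1/500 → 1/640 → 1/800 → 1/1000 → 1/1250 → 1/1600 → 1/2000 → 1/2500 → 1/3200 — 3 1/3 stops shorter (darker).
Aperture: f/10 → f/9 → f/8 → f/7.1 → f/6.3 → f/5.6 → f/5 → f/4.5 → f/4 → f/3.5 — 3 stops larger aperture (brighter).
Net change so far: 1/3 stop darker. Offset with the ISO: 800 → 1000.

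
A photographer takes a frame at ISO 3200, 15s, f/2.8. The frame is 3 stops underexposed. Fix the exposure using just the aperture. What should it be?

Underexposed by 3 stops → need 3 stops brighter.
Aperture: f/2.8 → f/2 → f/1.4 → f/1.0.

f/1.0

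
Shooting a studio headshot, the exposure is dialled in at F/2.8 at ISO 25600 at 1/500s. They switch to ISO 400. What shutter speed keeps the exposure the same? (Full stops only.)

ISO: 25600 → 12800 → 6400 → 3200 → 1600 → 800 → 400 — 6 stops lower (darker).
Need 6 stops brighter from the shutter speed: 1/500 → 1/250 → 1/125 → 1/60 → 1/30 → 1/15 → 1/8.

1/8s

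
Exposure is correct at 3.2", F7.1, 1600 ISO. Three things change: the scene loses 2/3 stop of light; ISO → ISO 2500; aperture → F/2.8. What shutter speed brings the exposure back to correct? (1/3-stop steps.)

Scene light: 2/3 stop darker.
ISO: 1600 → 2000 → 2500 — 2/3 stop raised (brighter).
Aperture: f/7.1 → f/6.3 → f/5.6 → f/5 → f/4.5 → f/4 → f/3.5 → f/3.2 → f/2.8 — 2 2/3 stops opened up (brighter).
Net so far: 2 2/3 stops brighter. Shutter speed: 3.2 → 2.5 → 2 → 1.6 → 1.3 → 1 → 0.8 → 0.6 → 0.5.

0.5 s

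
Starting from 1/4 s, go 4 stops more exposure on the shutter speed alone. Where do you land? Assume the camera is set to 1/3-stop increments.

4 s

Shutter speed: 1/4 → 0.3 → 0.4 → 0.5 → 0.6 → 0.8 → 1 → 1.3 → 1.6 → 2 → 2.5 → 3.2 → 4 — 4 stops longer (brighter).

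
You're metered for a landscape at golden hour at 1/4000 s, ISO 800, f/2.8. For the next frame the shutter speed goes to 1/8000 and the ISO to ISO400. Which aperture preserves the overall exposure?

f/1.4

Shutter speed: 1/4000 → 1/8000 — 1 stop shorter (darker).
ISO: 800 → 400 — 1 stop dropped (darker).
Net change so far: 2 stops darker. Offset with the aperture: f/2.8 → f/2 → f/1.4.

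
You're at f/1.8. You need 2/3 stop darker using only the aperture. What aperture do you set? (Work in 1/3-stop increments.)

Aperture: f/1.8 → f/2 → f/2.2 — 2/3 stop smaller aperture (darker).

f/2.2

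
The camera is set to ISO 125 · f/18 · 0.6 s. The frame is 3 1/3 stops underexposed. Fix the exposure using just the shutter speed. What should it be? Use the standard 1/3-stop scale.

Underexposed by 3 1/3 stops → need 3 1/3 stops brighter.
Shutter speed: 0.6 → 0.8 → 1 → 1.3 → 1.6 → 2 → 2.5 → 3.2 → 4 → 5 → 6.

6 s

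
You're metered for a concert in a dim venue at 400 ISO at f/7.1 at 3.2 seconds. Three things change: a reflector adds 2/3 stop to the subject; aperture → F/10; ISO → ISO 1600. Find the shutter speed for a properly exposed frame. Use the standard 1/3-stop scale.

1 s

Scene light: 2/3 stop brighter.
Aperture: f/7.1 → f/8 → f/9 → f/10 — 1 stop stopped down (darker).
ISO: 400 → 500 → 640 → 800 → 1000 → 1250 → 1600 — 2 stops higher (brighter).
Net so far: 1 2/3 stops brighter. Shutter speed: 3.2 → 2.5 → 2 → 1.6 → 1.3 → 1.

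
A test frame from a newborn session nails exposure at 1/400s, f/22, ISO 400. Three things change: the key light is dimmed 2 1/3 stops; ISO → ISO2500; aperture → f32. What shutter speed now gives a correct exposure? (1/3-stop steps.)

Scene light: 2 1/3 stops darker.
ISO: 400 → 500 → 640 → 800 → 1000 → 1250 → 1600 → 2000 → 2500 — 2 2/3 stops raised (brighter).
Aperture: f/22 → f/25 → f/29 → f/32 — 1 stop stopped down (darker).
Net so far: 2/3 stop darker. Shutter speed: 1/400 → 1/320 → 1/250.

1/250s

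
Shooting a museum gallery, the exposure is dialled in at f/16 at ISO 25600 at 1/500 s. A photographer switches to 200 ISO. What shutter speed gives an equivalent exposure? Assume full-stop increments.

1/4s

ISO: 25600 → 12800 → 6400 → 3200 → 1600 → 800 → 400 → 200 — 7 stops dropped (darker).
Need 7 stops brighter from the shutter speed: 1/500 → 1/250 → 1/125 → 1/60 → 1/30 → 1/15 → 1/8 → 1/4.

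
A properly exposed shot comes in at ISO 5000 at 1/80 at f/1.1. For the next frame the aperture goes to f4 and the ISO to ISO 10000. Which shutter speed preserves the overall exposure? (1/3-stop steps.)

Aperture: f/1.1 → f/1.2 → f/1.4 → f/1.6 → f/1.8 → f/2 → f/2.2 → f/2.5 → f/2.8 → f/3.2 → f/3.5 → f/4 — 3 2/3 stops smaller aperture (darker).
ISO: 5000 → 6400 → 8000 → 10000 — 1 stop raised (brighter).
Net change so far: 2 2/3 stops darker. Offset with the shutter speed: 1/80 → 1/60 → 1/50 → 1/40 → 1/30 → 1/25 → 1/20 → 1/15 → 1/13.

1/13s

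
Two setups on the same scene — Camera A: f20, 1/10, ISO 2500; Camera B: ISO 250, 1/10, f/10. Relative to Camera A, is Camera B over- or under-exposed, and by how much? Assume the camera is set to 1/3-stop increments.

1 1/3 stops darker

Aperture: f/20 → f/18 → f/16 → f/14 → f/13 → f/11 → f/10 — 2 stops wider (brighter).
Shutter speed: unchanged.
ISO: 2500 → 2000 → 1600 → 1250 → 1000 → 800 → 640 → 500 → 400 → 320 → 250 — 3 1/3 stops lower (darker).
Net: +2 −3 1/3 = −1 1/3 stops.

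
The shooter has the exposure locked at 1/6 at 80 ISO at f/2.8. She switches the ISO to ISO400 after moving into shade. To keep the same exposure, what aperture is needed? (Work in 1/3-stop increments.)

ISO: 80 → 100 → 125 → 160 → 200 → 250 → 320 → 400 — 2 1/3 stops raised (brighter).
Need 2 1/3 stops darker from the aperture: f/2.8 → f/3.2 → f/3.5 → f/4 → f/4.5 → f/5 → f/5.6 → f/6.3.

f/6.3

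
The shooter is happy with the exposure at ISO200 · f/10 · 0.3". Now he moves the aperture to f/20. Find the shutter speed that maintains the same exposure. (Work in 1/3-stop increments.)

Aperture: f/10 → f/11 → f/13 → f/14 → f/16 → f/18 → f/20 — 2 stops stopped down (darker).
Need 2 stops brighter from the shutter speed: 0.3 → 0.4 → 0.5 → 0.6 → 0.8 → 1 → 1.3.

1.3 s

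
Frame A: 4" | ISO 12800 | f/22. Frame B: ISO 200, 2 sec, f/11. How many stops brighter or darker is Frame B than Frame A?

Aperture: f/22 → f/16 → f/11 — 2 stops larger aperture (brighter).
Shutter speed: 4 → 2 — 1 stop shorter (darker).
ISO: 12800 → 6400 → 3200 → 1600 → 800 → 400 → 200 — 6 stops lower (darker).
Net: +2 −1 −6 = −5 stops.

5 stops darker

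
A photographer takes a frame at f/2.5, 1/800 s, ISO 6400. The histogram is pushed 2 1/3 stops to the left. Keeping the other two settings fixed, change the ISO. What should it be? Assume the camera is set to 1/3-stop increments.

ISO 32000

Underexposed by 2 1/3 stops → need 2 1/3 stops brighter.
ISO: 6400 → 8000 → 10000 → 12800 → 16000 → 20000 → 25600 → 32000.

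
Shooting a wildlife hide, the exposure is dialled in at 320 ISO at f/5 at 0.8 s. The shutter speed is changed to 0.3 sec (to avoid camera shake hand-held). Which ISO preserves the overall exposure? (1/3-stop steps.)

ISO 800

Shutter speed: 0.8 → 0.6 → 0.5 → 0.4 → 0.3 — 1 1/3 stops faster (darker).
Need 1 1/3 stops brighter from the ISO: 320 → 400 → 500 → 640 → 800.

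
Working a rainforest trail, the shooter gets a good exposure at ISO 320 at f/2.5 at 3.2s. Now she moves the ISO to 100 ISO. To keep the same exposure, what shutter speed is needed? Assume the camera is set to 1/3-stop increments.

10 s

ISO: 320 → 250 → 200 → 160 → 125 → 100 — 1 2/3 stops dropped (darker).
Need 1 2/3 stops brighter from the shutter speed: 3.2 → 4 → 5 → 6 → 8 → 10.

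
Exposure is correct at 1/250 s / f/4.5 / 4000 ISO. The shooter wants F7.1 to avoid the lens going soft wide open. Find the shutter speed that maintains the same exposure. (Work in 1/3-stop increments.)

1/100s

Aperture: f/4.5 → f/5 → f/5.6 → f/6.3 → f/7.1 — 1 1/3 stops stopped down (darker).
Need 1 1/3 stops brighter from the shutter speed: 1/250 → 1/200 → 1/160 → 1/125 → 1/100.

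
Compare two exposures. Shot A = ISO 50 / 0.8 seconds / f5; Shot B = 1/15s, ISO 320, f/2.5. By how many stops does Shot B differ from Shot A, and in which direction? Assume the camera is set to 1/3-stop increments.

1 stop brighter

Aperture: f/5 → f/4.5 → f/4 → f/3.5 → f/3.2 → f/2.8 → f/2.5 — 2 stops larger aperture (brighter).
Shutter speed: 0.8 → 0.6 → 0.5 → 0.4 → 0.3 → 1/4 → 1/5 → 1/6 → 1/8 → 1/10 → 1/13 → 1/15 — 3 2/3 stops faster (darker).
ISO: 50 → 64 → 80 → 100 → 125 → 160 → 200 → 250 → 320 — 2 2/3 stops raised (brighter).
Net: +2 −3 2/3 +2 2/3 = +1 stop.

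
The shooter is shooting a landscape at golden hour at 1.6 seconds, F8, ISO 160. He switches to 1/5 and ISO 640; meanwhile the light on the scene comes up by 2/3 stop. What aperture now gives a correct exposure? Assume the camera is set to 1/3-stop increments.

Scene light: 2/3 stop brighter.
Shutter speed: 1.6 → 1.3 → 1 → 0.8 → 0.6 → 0.5 → 0.4 → 0.3 → 1/4 → 1/5 — 3 stops shorter (darker).
ISO: 160 → 200 → 250 → 320 → 400 → 500 → 640 — 2 stops raised (brighter).
Net so far: 1/3 stop darker. Aperture: f/8 → f/7.1.

f/7.1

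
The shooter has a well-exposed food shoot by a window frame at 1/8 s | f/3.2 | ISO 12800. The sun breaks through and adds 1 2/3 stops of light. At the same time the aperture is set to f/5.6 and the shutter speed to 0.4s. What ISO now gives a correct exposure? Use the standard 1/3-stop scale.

Scene light: 1 2/3 stops brighter.
Aperture: f/3.2 → f/3.5 → f/4 → f/4.5 → f/5 → f/5.6 — 1 2/3 stops stopped down (darker).
Shutter speed: 1/8 → 1/6 → 1/5 → 1/4 → 0.3 → 0.4 — 1 2/3 stops longer (brighter).
Net so far: 1 2/3 stops brighter. ISO: 12800 → 10000 → 8000 → 6400 → 5000 → 4000.

ISO 4000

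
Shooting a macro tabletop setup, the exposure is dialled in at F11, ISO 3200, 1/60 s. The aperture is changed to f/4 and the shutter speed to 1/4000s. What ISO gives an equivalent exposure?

Aperture: f/11 → f/8 → f/5.6 → f/4 — 3 stops larger aperture (brighter).
Shutter speed: 1/60 → 1/125 → 1/250 → 1/500 → 1/1000 → 1/2000 → 1/4000 — 6 stops shorter (darker).
Net change so far: 3 stops darker. Offset with the ISO: 3200 → 6400 → 12800 → 25600.

ISO 25600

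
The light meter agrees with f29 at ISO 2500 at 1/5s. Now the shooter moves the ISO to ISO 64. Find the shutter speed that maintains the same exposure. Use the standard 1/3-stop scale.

8 s

ISO: 2500 → 2000 → 1600 → 1250 → 1000 → 800 → 640 → 500 → 400 → 320 → 250 → 200 → 160 → 125 → 100 → 80 → 64 — 5 1/3 stops lower (darker).
Need 5 1/3 stops brighter from the shutter speed: 1/5 → 1/4 → 0.3 → 0.4 → 0.5 → 0.6 → 0.8 → 1 → 1.3 → 1.6 → 2 → 2.5 → 3.2 → 4 → 5 → 6 → 8.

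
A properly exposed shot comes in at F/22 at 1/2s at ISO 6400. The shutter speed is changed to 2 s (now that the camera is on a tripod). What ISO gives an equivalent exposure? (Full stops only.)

ISO 1600

Shutter speed: 1/2 → 1 → 2 — 2 stops slower (brighter).
Need 2 stops darker from the ISO: 6400 → 3200 → 1600.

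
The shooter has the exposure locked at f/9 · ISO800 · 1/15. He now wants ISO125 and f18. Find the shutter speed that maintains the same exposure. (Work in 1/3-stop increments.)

1.6 s

ISO: 800 → 640 → 500 → 400 → 320 → 250 → 200 → 160 → 125 — 2 2/3 stops dropped (darker).
Aperture: f/9 → f/10 → f/11 → f/13 → f/14 → f/16 → f/18 — 2 stops narrower (darker).
Net change so far: 4 2/3 stops darker. Offset with the shutter speed: 1/15 → 1/13 → 1/10 → 1/8 → 1/6 → 1/5 → 1/4 → 0.3 → 0.4 → 0.5 → 0.6 → 0.8 → 1 → 1.3 → 1.6.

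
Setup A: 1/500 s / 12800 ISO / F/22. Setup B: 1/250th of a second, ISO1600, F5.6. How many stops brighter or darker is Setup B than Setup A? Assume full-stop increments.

2 stops brighter

Aperture: f/22 → f/16 → f/11 → f/8 → f/5.6 — 4 stops larger aperture (brighter).
Shutter speed: 1/500 → 1/250 — 1 stop longer (brighter).
ISO: 12800 → 6400 → 3200 → 1600 — 3 stops dropped (darker).
Net: +4 +1 −3 = +2 stops.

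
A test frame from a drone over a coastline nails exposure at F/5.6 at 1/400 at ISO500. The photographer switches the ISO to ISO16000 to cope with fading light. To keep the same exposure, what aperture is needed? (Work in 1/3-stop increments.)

f/32

ISO: 500 → 640 → 800 → 1000 → 1250 → 1600 → 2000 → 2500 → 3200 → 4000 → 5000 → 6400 → 8000 → 10000 → 12800 → 16000 — 5 stops raised (brighter).
Need 5 stops darker from the aperture: f/5.6 → f/6.3 → f/7.1 → f/8 → f/9 → f/10 → f/11 → f/13 → f/14 → f/16 → f/18 → f/20 → f/22 → f/25 → f/29 → f/32.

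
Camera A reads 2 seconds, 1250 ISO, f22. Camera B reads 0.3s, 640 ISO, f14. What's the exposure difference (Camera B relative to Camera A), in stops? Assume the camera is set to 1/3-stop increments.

Aperture: f/22 → f/20 → f/18 → f/16 → f/14 — 1 1/3 stops larger aperture (brighter).
Shutter speed: 2 → 1.6 → 1.3 → 1 → 0.8 → 0.6 → 0.5 → 0.4 → 0.3 — 2 2/3 stops shorter (darker).
ISO: 1250 → 1000 → 800 → 640 — 1 stop lower (darker).
Net: +1 1/3 −2 2/3 −1 = −2 1/3 stops.

2 1/3 stops darker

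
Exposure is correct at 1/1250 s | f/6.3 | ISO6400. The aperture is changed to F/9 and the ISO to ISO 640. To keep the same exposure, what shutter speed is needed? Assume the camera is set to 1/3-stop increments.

Aperture: f/6.3 → f/7.1 → f/8 → f/9 — 1 stop stopped down (darker).
ISO: 6400 → 5000 → 4000 → 3200 → 2500 → 2000 → 1600 → 1250 → 1000 → 800 → 640 — 3 1/3 stops lower (darker).
Net change so far: 4 1/3 stops darker. Offset with the shutter speed: 1/1250 → 1/1000 → 1/800 → 1/640 → 1/500 → 1/400 → 1/320 → 1/250 → 1/200 → 1/160 → 1/125 → 1/100 → 1/80 → 1/60.

1/60s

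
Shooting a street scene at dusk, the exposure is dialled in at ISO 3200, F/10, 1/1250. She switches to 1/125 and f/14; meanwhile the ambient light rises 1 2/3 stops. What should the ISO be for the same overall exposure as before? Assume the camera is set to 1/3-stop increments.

ISO 200

Scene light: 1 2/3 stops brighter.
Shutter speed: 1/1250 → 1/1000 → 1/800 → 1/640 → 1/500 → 1/400 → 1/320 → 1/250 → 1/200 → 1/160 → 1/125 — 3 1/3 stops slower (brighter).
Aperture: f/10 → f/11 → f/13 → f/14 — 1 stop smaller aperture (darker).
Net so far: 4 stops brighter. ISO: 3200 → 2500 → 2000 → 1600 → 1250 → 1000 → 800 → 640 → 500 → 400 → 320 → 250 → 200.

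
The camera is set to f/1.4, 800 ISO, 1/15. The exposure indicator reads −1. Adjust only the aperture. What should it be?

f/1.0

Underexposed by 1 stop → need 1 stop brighter.
Aperture: f/1.4 → f/1.0.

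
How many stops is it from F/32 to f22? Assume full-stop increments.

1 stop

f/32 → f/22 — count the steps: 1 stop.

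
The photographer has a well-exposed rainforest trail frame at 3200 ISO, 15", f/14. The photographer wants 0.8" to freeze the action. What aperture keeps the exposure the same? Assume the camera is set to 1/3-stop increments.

Shutter speed: 15 → 13 → 10 → 8 → 6 → 5 → 4 → 3.2 → 2.5 → 2 → 1.6 → 1.3 → 1 → 0.8 — 4 1/3 stops shorter (darker).
Need 4 1/3 stops brighter from the aperture: f/14 → f/13 → f/11 → f/10 → f/9 → f/8 → f/7.1 → f/6.3 → f/5.6 → f/5 → f/4.5 → f/4 → f/3.5 → f/3.2.

f/3.2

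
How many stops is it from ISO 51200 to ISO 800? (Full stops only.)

6 stops

51200 → 25600 → 12800 → 6400 → 3200 → 1600 → 800 — count the steps: 6 stops.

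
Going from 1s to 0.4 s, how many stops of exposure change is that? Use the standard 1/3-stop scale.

1 1/3 stops

1 → 0.8 → 0.6 → 0.5 → 0.4 — count the steps: 4 third-stops = 1 1/3 stops.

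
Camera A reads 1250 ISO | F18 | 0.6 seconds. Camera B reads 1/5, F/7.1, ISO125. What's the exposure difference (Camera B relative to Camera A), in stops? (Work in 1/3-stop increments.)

2 1/3 stops darker

Aperture: f/18 → f/16 → f/14 → f/13 → f/11 → f/10 → f/9 → f/8 → f/7.1 — 2 2/3 stops opened up (brighter).
Shutter speed: 0.6 → 0.5 → 0.4 → 0.3 → 1/4 → 1/5 — 1 2/3 stops faster (darker).
ISO: 1250 → 1000 → 800 → 640 → 500 → 400 → 320 → 250 → 200 → 160 → 125 — 3 1/3 stops lower (darker).
Net: +2 2/3 −1 2/3 −3 1/3 = −2 1/3 stops.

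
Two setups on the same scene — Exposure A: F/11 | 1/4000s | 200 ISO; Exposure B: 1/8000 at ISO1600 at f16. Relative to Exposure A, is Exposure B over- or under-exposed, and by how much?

1 stop brighter

Aperture: f/11 → f/16 — 1 stop stopped down (darker).
Shutter speed: 1/4000 → 1/8000 — 1 stop shorter (darker).
ISO: 200 → 400 → 800 → 1600 — 3 stops higher (brighter).
Net: −1 −1 +3 = +1 stop.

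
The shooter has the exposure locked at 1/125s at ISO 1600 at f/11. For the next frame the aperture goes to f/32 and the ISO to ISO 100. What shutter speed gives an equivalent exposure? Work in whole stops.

1 s

Aperture: f/11 → f/16 → f/22 → f/32 — 3 stops narrower (darker).
ISO: 1600 → 800 → 400 → 200 → 100 — 4 stops lower (darker).
Net change so far: 7 stops darker. Offset with the shutter speed: 1/125 → 1/60 → 1/30 → 1/15 → 1/8 → 1/4 → 1/2 → 1.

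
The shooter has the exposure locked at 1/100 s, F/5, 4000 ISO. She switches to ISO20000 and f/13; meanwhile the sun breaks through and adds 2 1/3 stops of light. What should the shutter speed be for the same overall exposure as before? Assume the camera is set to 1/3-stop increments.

Scene light: 2 1/3 stops brighter.
ISO: 4000 → 5000 → 6400 → 8000 → 10000 → 12800 → 16000 → 20000 — 2 1/3 stops raised (brighter).
Aperture: f/5 → f/5.6 → f/6.3 → f/7.1 → f/8 → f/9 → f/10 → f/11 → f/13 — 2 2/3 stops smaller aperture (darker).
Net so far: 2 stops brighter. Shutter speed: 1/100 → 1/125 → 1/160 → 1/200 → 1/250 → 1/320 → 1/400.

1/400s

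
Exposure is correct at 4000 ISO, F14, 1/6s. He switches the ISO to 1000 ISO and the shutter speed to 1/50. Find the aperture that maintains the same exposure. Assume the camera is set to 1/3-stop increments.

f/2.5

ISO: 4000 → 3200 → 2500 → 2000 → 1600 → 1250 → 1000 — 2 stops lower (darker).
Shutter speed: 1/6 → 1/8 → 1/10 → 1/13 → 1/15 → 1/20 → 1/25 → 1/30 → 1/40 → 1/50 — 3 stops shorter (darker).
Net change so far: 5 stops darker. Offset with the aperture: f/14 → f/13 → f/11 → f/10 → f/9 → f/8 → f/7.1 → f/6.3 → f/5.6 → f/5 → f/4.5 → f/4 → f/3.5 → f/3.2 → f/2.8 → f/2.5.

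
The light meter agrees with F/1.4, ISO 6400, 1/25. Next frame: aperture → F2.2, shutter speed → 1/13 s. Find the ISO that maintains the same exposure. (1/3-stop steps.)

ISO 8000

Aperture: f/1.4 → f/1.6 → f/1.8 → f/2 → f/2.2 — 1 1/3 stops smaller aperture (darker).
Shutter speed: 1/25 → 1/20 → 1/15 → 1/13 — 1 stop slower (brighter).
Net change so far: 1/3 stop darker. Offset with the ISO: 6400 → 8000.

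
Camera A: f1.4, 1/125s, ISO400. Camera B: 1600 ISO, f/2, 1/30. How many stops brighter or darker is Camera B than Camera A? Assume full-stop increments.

3 stops brighter

Aperture: f/1.4 → f/2 — 1 stop smaller aperture (darker).
Shutter speed: 1/125 → 1/60 → 1/30 — 2 stops slower (brighter).
ISO: 400 → 800 → 1600 — 2 stops raised (brighter).
Net: −1 +2 +2 = +3 stops.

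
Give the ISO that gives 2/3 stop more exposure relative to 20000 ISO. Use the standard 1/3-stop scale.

ISO: 20000 → 25600 → 32000 — 2/3 stop raised (brighter).

ISO 32000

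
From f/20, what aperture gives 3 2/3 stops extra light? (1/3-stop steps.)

Aperture: f/20 → f/18 → f/16 → f/14 → f/13 → f/11 → f/10 → f/9 → f/8 → f/7.1 → f/6.3 → f/5.6 — 3 2/3 stops wider (brighter).

f/5.6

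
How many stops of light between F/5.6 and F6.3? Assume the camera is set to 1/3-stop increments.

1/3 stop

f/5.6 → f/6.3 — count the steps: 1 third-stops = 1/3 stop.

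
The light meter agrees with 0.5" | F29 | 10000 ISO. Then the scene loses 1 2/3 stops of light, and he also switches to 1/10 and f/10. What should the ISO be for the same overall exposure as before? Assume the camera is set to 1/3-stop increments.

ISO 20000

Scene light: 1 2/3 stops darker.
Shutter speed: 0.5 → 0.4 → 0.3 → 1/4 → 1/5 → 1/6 → 1/8 → 1/10 — 2 1/3 stops faster (darker).
Aperture: f/29 → f/25 → f/22 → f/20 → f/18 → f/16 → f/14 → f/13 → f/11 → f/10 — 3 stops opened up (brighter).
Net so far: 1 stop darker. ISO: 10000 → 12800 → 16000 → 20000.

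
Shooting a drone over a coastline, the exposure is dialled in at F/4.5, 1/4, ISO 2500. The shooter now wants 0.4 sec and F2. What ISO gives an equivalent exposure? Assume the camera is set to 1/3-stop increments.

Shutter speed: 1/4 → 0.3 → 0.4 — 2/3 stop longer (brighter).
Aperture: f/4.5 → f/4 → f/3.5 → f/3.2 → f/2.8 → f/2.5 → f/2.2 → f/2 — 2 1/3 stops wider (brighter).
Net change so far: 3 stops brighter. Offset with the ISO: 2500 → 2000 → 1600 → 1250 → 1000 → 800 → 640 → 500 → 400 → 320.

ISO 320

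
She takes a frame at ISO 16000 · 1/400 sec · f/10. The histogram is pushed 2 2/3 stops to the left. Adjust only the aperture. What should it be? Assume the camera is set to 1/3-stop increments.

Underexposed by 2 2/3 stops → need 2 2/3 stops brighter.
Aperture: f/10 → f/9 → f/8 → f/7.1 → f/6.3 → f/5.6 → f/5 → f/4.5 → f/4.

f/4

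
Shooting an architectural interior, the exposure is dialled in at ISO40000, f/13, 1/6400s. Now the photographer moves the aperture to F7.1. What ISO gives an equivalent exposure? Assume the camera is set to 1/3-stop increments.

ISO 12800

Aperture: f/13 → f/11 → f/10 → f/9 → f/8 → f/7.1 — 1 2/3 stops larger aperture (brighter).
Need 1 2/3 stops darker from the ISO: 40000 → 32000 → 25600 → 20000 → 16000 → 12800.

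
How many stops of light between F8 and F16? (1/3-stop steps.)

f/8 → f/9 → f/10 → f/11 → f/13 → f/14 → f/16 — count the steps: 6 third-stops = 2 stops.

2 stops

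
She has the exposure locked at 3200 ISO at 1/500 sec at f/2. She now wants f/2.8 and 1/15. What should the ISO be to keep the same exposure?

Aperture: f/2 → f/2.8 — 1 stop narrower (darker).
Shutter speed: 1/500 → 1/250 → 1/125 → 1/60 → 1/30 → 1/15 — 5 stops longer (brighter).
Net change so far: 4 stops brighter. Offset with the ISO: 3200 → 1600 → 800 → 400 → 200.

ISO 200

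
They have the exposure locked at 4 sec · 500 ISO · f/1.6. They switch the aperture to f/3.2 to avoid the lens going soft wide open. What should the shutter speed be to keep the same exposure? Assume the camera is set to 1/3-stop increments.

15 s

Aperture: f/1.6 → f/1.8 → f/2 → f/2.2 → f/2.5 → f/2.8 → f/3.2 — 2 stops stopped down (darker).
Need 2 stops brighter from the shutter speed: 4 → 5 → 6 → 8 → 10 → 13 → 15.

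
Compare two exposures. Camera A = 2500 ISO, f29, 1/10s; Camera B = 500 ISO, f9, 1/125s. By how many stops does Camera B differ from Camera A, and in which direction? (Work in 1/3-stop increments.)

2 2/3 stops darker

Aperture: f/29 → f/25 → f/22 → f/20 → f/18 → f/16 → f/14 → f/13 → f/11 → f/10 → f/9 — 3 1/3 stops larger aperture (brighter).
Shutter speed: 1/10 → 1/13 → 1/15 → 1/20 → 1/25 → 1/30 → 1/40 → 1/50 → 1/60 → 1/80 → 1/100 → 1/125 — 3 2/3 stops shorter (darker).
ISO: 2500 → 2000 → 1600 → 1250 → 1000 → 800 → 640 → 500 — 2 1/3 stops dropped (darker).
Net: +3 1/3 −3 2/3 −2 1/3 = −2 2/3 stops.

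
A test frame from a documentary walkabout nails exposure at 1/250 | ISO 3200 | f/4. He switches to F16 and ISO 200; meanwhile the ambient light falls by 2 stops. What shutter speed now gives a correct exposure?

Scene light: 2 stops darker.
Aperture: f/4 → f/5.6 → f/8 → f/11 → f/16 — 4 stops smaller aperture (darker).
ISO: 3200 → 1600 → 800 → 400 → 200 — 4 stops dropped (darker).
Net so far: 10 stops darker. Shutter speed: 1/250 → 1/125 → 1/60 → 1/30 → 1/15 → 1/8 → 1/4 → 1/2 → 1 → 2 → 4.

4 s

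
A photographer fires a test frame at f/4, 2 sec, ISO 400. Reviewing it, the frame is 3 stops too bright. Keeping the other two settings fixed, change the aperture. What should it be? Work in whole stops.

Overexposed by 3 stops → need 3 stops darker.
Aperture: f/4 → f/5.6 → f/8 → f/11.

f/11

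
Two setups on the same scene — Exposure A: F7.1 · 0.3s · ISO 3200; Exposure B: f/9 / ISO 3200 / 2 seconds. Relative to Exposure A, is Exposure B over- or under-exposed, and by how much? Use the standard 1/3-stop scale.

2 stops brighter

Aperture: f/7.1 → f/8 → f/9 — 2/3 stop smaller aperture (darker).
Shutter speed: 0.3 → 0.4 → 0.5 → 0.6 → 0.8 → 1 → 1.3 → 1.6 → 2 — 2 2/3 stops longer (brighter).
ISO: unchanged.
Net: −2/3 +2 2/3 = +2 stops.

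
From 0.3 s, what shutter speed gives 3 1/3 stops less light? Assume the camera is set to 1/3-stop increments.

1/30s

Shutter speed: 0.3 → 1/4 → 1/5 → 1/6 → 1/8 → 1/10 → 1/13 → 1/15 → 1/20 → 1/25 → 1/30 — 3 1/3 stops faster (darker).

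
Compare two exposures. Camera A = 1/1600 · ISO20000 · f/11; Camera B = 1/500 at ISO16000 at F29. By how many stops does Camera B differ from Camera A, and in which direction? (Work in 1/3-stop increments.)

1 1/3 stops darker

Aperture: f/11 → f/13 → f/14 → f/16 → f/18 → f/20 → f/22 → f/25 → f/29 — 2 2/3 stops smaller aperture (darker).
Shutter speed: 1/1600 → 1/1250 → 1/1000 → 1/800 → 1/640 → 1/500 — 1 2/3 stops slower (brighter).
ISO: 20000 → 16000 — 1/3 stop lower (darker).
Net: −2 2/3 +1 2/3 −1/3 = −1 1/3 stops.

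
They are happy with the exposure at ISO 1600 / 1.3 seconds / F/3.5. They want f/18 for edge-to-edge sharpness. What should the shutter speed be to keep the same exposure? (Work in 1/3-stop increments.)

Aperture: f/3.5 → f/4 → f/4.5 → f/5 → f/5.6 → f/6.3 → f/7.1 → f/8 → f/9 → f/10 → f/11 → f/13 → f/14 → f/16 → f/18 — 4 2/3 stops smaller aperture (darker).
Need 4 2/3 stops brighter from the shutter speed: 1.3 → 1.6 → 2 → 2.5 → 3.2 → 4 → 5 → 6 → 8 → 10 → 13 → 15 → 20 → 25 → 30.

30 s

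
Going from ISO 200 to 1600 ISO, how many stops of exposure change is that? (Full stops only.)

3 stops

200 → 400 → 800 → 1600 — count the steps: 3 stops.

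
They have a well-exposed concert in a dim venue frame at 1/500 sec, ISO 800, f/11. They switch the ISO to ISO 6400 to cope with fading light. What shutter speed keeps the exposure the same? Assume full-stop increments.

1/4000s

ISO: 800 → 1600 → 3200 → 6400 — 3 stops raised (brighter).
Need 3 stops darker from the shutter speed: 1/500 → 1/1000 → 1/2000 → 1/4000.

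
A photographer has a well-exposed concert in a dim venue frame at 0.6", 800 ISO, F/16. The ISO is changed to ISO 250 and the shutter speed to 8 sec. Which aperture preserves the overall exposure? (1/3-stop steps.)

f/32

ISO: 800 → 640 → 500 → 400 → 320 → 250 — 1 2/3 stops lower (darker).
Shutter speed: 0.6 → 0.8 → 1 → 1.3 → 1.6 → 2 → 2.5 → 3.2 → 4 → 5 → 6 → 8 — 3 2/3 stops longer (brighter).
Net change so far: 2 stops brighter. Offset with the aperture: f/16 → f/18 → f/20 → f/22 → f/25 → f/29 → f/32.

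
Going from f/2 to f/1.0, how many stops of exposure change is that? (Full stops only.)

2 stops

f/2 → f/1.4 → f/1.0 — count the steps: 2 stops.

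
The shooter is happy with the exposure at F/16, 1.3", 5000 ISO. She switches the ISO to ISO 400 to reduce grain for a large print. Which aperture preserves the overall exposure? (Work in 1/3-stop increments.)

ISO: 5000 → 4000 → 3200 → 2500 → 2000 → 1600 → 1250 → 1000 → 800 → 640 → 500 → 400 — 3 2/3 stops lower (darker).
Need 3 2/3 stops brighter from the aperture: f/16 → f/14 → f/13 → f/11 → f/10 → f/9 → f/8 → f/7.1 → f/6.3 → f/5.6 → f/5 → f/4.5.

f/4.5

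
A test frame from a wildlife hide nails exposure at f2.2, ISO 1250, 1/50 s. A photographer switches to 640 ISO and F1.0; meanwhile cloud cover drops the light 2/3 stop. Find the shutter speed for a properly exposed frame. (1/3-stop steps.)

Scene light: 2/3 stop darker.
ISO: 1250 → 1000 → 800 → 640 — 1 stop lower (darker).
Aperture: f/2.2 → f/2 → f/1.8 → f/1.6 → f/1.4 → f/1.2 → f/1.1 → f/1.0 — 2 1/3 stops larger aperture (brighter).
Net so far: 2/3 stop brighter. Shutter speed: 1/50 → 1/60 → 1/80.

1/80s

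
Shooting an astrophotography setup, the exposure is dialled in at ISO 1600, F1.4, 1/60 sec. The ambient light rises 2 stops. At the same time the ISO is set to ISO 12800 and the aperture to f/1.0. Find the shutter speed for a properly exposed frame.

Scene light: 2 stops brighter.
ISO: 1600 → 3200 → 6400 → 12800 — 3 stops raised (brighter).
Aperture: f/1.4 → f/1.0 — 1 stop larger aperture (brighter).
Net so far: 6 stops brighter. Shutter speed: 1/60 → 1/125 → 1/250 → 1/500 → 1/1000 → 1/2000 → 1/4000.

1/4000s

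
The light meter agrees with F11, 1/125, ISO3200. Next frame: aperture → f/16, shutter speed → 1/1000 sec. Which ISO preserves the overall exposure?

Aperture: f/11 → f/16 — 1 stop smaller aperture (darker).
Shutter speed: 1/125 → 1/250 → 1/500 → 1/1000 — 3 stops shorter (darker).
Net change so far: 4 stops darker. Offset with the ISO: 3200 → 6400 → 12800 → 25600 → 51200.

ISO 51200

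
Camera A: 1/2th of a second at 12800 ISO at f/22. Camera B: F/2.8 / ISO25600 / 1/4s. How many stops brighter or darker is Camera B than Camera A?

Aperture: f/22 → f/16 → f/11 → f/8 → f/5.6 → f/4 → f/2.8 — 6 stops opened up (brighter).
Shutter speed: 1/2 → 1/4 — 1 stop shorter (darker).
ISO: 12800 → 25600 — 1 stop higher (brighter).
Net: +6 −1 +1 = +6 stops.

6 stops brighter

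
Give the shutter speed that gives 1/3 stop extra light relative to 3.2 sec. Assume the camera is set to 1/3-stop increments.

Shutter speed: 3.2 → 4 — 1/3 stop longer (brighter).

4 s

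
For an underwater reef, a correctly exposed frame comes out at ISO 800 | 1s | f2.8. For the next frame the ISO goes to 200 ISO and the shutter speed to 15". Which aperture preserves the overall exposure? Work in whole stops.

ISO: 800 → 400 → 200 — 2 stops lower (darker).
Shutter speed: 1 → 2 → 4 → 8 → 15 — 4 stops longer (brighter).
Net change so far: 2 stops brighter. Offset with the aperture: f/2.8 → f/4 → f/5.6.

f/5.6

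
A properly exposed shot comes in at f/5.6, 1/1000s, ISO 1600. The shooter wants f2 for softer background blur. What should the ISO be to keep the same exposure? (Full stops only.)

Aperture: f/5.6 → f/4 → f/2.8 → f/2 — 3 stops wider (brighter).
Need 3 stops darker from the ISO: 1600 → 800 → 400 → 200.

ISO 200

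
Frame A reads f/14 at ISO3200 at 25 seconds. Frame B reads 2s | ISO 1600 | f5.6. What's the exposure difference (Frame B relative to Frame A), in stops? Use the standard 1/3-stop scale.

2 stops darker

Aperture: f/14 → f/13 → f/11 → f/10 → f/9 → f/8 → f/7.1 → f/6.3 → f/5.6 — 2 2/3 stops larger aperture (brighter).
Shutter speed: 25 → 20 → 15 → 13 → 10 → 8 → 6 → 5 → 4 → 3.2 → 2.5 → 2 — 3 2/3 stops shorter (darker).
ISO: 3200 → 2500 → 2000 → 1600 — 1 stop lower (darker).
Net: +2 2/3 −3 2/3 −1 = −2 stops.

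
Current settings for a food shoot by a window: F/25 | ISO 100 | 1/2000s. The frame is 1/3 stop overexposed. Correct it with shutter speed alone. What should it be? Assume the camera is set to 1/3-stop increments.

1/2500s

Overexposed by 1/3 stop → need 1/3 stop darker.
Shutter speed: 1/2000 → 1/2500.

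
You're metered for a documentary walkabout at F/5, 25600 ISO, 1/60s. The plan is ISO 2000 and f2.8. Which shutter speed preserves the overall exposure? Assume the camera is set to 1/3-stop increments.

ISO: 25600 → 20000 → 16000 → 12800 → 10000 → 8000 → 6400 → 5000 → 4000 → 3200 → 2500 → 2000 — 3 2/3 stops lower (darker).
Aperture: f/5 → f/4.5 → f/4 → f/3.5 → f/3.2 → f/2.8 — 1 2/3 stops larger aperture (brighter).
Net change so far: 2 stops darker. Offset with the shutter speed: 1/60 → 1/50 → 1/40 → 1/30 → 1/25 → 1/20 → 1/15.

1/15s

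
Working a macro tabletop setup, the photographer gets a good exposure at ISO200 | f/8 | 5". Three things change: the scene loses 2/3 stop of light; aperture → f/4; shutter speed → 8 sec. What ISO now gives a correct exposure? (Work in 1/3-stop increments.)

ISO 50

Scene light: 2/3 stop darker.
Aperture: f/8 → f/7.1 → f/6.3 → f/5.6 → f/5 → f/4.5 → f/4 — 2 stops wider (brighter).
Shutter speed: 5 → 6 → 8 — 2/3 stop slower (brighter).
Net so far: 2 stops brighter. ISO: 200 → 160 → 125 → 100 → 80 → 64 → 50.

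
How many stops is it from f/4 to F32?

f/4 → f/5.6 → f/8 → f/11 → f/16 → f/22 → f/32 — count the steps: 6 stops.

6 stops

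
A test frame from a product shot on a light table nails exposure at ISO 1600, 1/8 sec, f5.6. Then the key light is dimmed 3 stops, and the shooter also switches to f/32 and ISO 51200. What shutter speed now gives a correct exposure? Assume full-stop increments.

1 s

Scene light: 3 stops darker.
Aperture: f/5.6 → f/8 → f/11 → f/16 → f/22 → f/32 — 5 stops smaller aperture (darker).
ISO: 1600 → 3200 → 6400 → 12800 → 25600 → 51200 — 5 stops higher (brighter).
Net so far: 3 stops darker. Shutter speed: 1/8 → 1/4 → 1/2 → 1.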